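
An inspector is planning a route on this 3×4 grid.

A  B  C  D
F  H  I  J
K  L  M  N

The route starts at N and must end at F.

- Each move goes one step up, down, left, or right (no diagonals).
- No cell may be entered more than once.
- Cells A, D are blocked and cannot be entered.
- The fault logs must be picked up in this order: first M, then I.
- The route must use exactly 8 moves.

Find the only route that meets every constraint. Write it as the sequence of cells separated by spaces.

The waypoints must appear in the order M, I, with no cell reused.
Route from N: left to M, 2× up (reaching C), left to B, 2× down (reaching L), left to K, up to F — 8 moves in all.
Check: order respected (M at step 1, I at step 2); 8 moves as required.

N M I C B H L K F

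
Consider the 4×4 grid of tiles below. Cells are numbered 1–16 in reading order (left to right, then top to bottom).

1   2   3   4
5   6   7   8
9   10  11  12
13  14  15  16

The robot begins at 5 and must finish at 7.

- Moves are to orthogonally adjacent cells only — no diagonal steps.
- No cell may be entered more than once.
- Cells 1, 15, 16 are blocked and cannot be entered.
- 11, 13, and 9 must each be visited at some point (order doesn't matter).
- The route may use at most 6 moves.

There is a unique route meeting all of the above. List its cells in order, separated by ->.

5 -> 9 -> 13 -> 14 -> 10 -> 11 -> 7

Any route must reach 11, 13, and 9 and still end at 7 within 6 moves, so the order of the required stops is forced.
Route from 5: down 2 to 13, right 1 to 14, up 1 to 10, right 1 to 11, up 1 to 7 — 6 moves in all.
Check: all required cells visited; 6 ≤ 6 moves.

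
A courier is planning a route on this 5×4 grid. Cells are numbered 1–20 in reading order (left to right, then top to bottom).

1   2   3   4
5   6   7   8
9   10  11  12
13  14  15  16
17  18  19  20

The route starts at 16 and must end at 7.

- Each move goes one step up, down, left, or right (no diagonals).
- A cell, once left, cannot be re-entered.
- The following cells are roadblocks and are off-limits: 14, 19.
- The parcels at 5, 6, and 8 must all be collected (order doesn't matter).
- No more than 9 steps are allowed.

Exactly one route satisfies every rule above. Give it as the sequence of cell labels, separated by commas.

The 9-move cap with required stops at 5, 6, 8 leaves no slack for detours.
Route from 16: 3× up (reaching 4), 3× left (reaching 1), down to 5, 2× right (reaching 7) — 9 moves in all.
Check: all required cells visited; 9 ≤ 9 moves.

16, 12, 8, 4, 3, 2, 1, 5, 6, 7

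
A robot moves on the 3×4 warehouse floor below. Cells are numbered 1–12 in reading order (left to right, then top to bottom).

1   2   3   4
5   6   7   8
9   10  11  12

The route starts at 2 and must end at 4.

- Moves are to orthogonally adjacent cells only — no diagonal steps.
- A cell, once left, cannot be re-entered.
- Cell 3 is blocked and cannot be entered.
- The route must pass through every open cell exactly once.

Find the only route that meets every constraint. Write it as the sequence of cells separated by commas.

Need to visit all 11 open cells exactly once, starting at 2 and ending at 4.
Cell 9 has only two open neighbours (5 and 10), so the path must pass straight through it: one of those is the cell it's entered from and the other is where it exits.
Route from 2: left 1 to 1, down 2 to 9, right 1 to 10, up 1 to 6, right 1 to 7, down 1 to 11, right 1 to 12, up 2 to 4 — 10 moves in all.
Check: all 11 open cells covered.

2, 1, 5, 9, 10, 6, 7, 11, 12, 8, 4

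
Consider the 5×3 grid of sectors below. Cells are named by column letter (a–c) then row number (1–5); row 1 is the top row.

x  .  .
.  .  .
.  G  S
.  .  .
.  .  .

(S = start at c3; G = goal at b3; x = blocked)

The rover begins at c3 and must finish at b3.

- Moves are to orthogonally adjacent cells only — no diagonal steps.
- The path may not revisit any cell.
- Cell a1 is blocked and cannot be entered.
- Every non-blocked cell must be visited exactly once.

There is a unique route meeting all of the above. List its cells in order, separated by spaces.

Need to visit all 14 open cells exactly once, starting at c3 and ending at b3.
Cell c1 has only two open neighbours (c2 and b1), so the path must pass straight through it: one of those is the cell it's entered from and the other is where it exits.
Route from c3: 2× up (reaching c1), left to b1, down to b2, left to a2, 3× down (reaching a5), 2× right (reaching c5), up to c4, left to b4, up to b3 — 13 moves in all.
Check: all 14 open cells covered.

c3 c2 c1 b1 b2 a2 a3 a4 a5 b5 c5 c4 b4 b3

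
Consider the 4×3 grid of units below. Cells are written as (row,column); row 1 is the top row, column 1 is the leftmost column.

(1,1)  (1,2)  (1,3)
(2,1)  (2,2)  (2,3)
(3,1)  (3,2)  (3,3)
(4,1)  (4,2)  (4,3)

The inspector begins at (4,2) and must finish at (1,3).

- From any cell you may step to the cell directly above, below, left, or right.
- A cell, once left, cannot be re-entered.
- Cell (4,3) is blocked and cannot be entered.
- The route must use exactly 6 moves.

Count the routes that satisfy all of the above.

11

Need simple routes of exactly 6 moves from (4,2) to (1,3) (Manhattan distance 4, so 1 moves are spent on a detour and 1 undoing it).
Branch systematically from the start, pruning whenever the remaining move budget drops below the Manhattan distance to (1,3) or differs from it in parity. Grouping the completions by first move — via (3,2): 5; via (4,1): 6 — and summing: 5 + 6 = 11.
That gives 11 routes.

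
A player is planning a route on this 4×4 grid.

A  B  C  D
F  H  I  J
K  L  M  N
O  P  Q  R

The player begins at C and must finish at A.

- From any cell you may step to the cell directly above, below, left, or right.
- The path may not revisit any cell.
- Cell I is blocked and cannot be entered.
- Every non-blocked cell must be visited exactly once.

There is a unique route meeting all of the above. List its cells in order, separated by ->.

C -> D -> J -> N -> R -> Q -> M -> L -> P -> O -> K -> F -> H -> B -> A

Need to visit all 15 open cells exactly once, starting at C and ending at A.
Route from C: right 1 to D, down 3 to R, left 1 to Q, up 1 to M, left 1 to L, down 1 to P, left 1 to O, up 2 to F, right 1 to H, up 1 to B, left 1 to A — 14 moves in all.
Check: all 15 open cells covered.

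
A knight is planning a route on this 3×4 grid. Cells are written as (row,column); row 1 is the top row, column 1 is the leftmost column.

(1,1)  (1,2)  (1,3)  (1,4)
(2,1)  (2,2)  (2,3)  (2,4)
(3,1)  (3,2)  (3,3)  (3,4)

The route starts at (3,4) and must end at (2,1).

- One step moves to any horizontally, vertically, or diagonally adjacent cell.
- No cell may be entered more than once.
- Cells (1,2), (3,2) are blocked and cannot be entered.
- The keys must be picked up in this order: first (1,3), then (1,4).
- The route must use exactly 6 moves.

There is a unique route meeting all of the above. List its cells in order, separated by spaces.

(3,4) (2,4) (1,3) (1,4) (2,3) (2,2) (2,1)

The waypoints must appear in the order (1,3), (1,4), with no cell reused.
Route from (3,4): up 1 to (2,4), up-left 1 to (1,3), right 1 to (1,4), down-left 1 to (2,3), left 2 to (2,1) — 6 moves in all.
Check: order respected ((1,3) at step 2, (1,4) at step 3); 6 moves as required.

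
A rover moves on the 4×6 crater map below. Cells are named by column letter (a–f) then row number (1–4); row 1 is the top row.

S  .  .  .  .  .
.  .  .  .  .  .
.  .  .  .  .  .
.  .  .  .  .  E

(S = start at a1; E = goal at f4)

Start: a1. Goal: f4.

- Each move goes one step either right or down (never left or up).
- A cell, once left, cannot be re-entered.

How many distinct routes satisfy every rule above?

A right/down-only route from a1 to f4 makes exactly 3 down-moves and 5 right-moves in some order.
With no other constraints that would be C(8,3) = 56 routes.
That gives 56 routes.

56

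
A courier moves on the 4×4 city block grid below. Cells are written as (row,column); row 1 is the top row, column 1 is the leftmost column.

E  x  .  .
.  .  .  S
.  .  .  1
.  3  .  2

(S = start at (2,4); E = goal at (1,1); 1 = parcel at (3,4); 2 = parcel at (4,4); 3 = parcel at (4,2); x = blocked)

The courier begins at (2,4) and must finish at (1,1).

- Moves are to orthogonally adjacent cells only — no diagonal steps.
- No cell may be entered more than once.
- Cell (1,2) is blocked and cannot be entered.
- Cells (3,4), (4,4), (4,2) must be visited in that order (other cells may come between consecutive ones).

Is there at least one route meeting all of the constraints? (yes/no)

yes

One route that works: (2,4) → (3,4) → (4,4) → (4,3) → (4,2) → (3,2) → (2,2) → (2,1) → (1,1).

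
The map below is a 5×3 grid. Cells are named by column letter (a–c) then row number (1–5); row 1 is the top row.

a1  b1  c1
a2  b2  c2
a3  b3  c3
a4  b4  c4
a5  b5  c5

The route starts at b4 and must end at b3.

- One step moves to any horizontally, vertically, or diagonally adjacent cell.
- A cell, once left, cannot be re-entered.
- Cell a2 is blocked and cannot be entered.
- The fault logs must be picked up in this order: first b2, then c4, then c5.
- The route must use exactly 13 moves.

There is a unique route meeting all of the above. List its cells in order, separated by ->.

b4 -> a3 -> b2 -> a1 -> b1 -> c1 -> c2 -> c3 -> c4 -> c5 -> b5 -> a5 -> a4 -> b3

The waypoints must appear in the order b2, c4, c5, with no cell reused.
Route from b4: up-left 1 to a3, up-right 1 to b2, up-left 1 to a1, right 2 to c1, down 4 to c5, left 2 to a5, up 1 to a4, up-right 1 to b3 — 13 moves in all.
Check: order respected (b2 at step 2, c4 at step 8, c5 at step 9); 13 moves as required.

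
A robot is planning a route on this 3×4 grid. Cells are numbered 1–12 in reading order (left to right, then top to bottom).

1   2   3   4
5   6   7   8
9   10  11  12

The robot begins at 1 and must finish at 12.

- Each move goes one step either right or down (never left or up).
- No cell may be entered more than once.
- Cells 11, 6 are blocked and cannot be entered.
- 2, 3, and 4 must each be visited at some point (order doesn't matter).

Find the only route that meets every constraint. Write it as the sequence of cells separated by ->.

1 -> 2 -> 3 -> 4 -> 8 -> 12

Moves only go right or down, so the column and row indices never decrease.
Route from 1: 3× right (reaching 4), 2× down (reaching 12) — 5 moves in all.
Check: all required cells visited.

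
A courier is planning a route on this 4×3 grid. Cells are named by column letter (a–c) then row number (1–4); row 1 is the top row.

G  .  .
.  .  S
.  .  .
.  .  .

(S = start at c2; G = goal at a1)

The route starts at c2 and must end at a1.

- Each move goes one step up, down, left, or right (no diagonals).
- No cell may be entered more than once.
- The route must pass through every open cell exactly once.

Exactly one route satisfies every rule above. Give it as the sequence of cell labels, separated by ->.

Need to visit all 12 open cells exactly once, starting at c2 and ending at a1.
Cell c1 has only two open neighbours (c2 and b1), so the path must pass straight through it: one of those is the cell it's entered from and the other is where it exits.
Route from c2: up to c1, left to b1, 2× down (reaching b3), right to c3, down to c4, 2× left (reaching a4), 3× up (reaching a1) — 11 moves in all.
Check: all 12 open cells covered.

c2 -> c1 -> b1 -> b2 -> b3 -> c3 -> c4 -> b4 -> a4 -> a3 -> a2 -> a1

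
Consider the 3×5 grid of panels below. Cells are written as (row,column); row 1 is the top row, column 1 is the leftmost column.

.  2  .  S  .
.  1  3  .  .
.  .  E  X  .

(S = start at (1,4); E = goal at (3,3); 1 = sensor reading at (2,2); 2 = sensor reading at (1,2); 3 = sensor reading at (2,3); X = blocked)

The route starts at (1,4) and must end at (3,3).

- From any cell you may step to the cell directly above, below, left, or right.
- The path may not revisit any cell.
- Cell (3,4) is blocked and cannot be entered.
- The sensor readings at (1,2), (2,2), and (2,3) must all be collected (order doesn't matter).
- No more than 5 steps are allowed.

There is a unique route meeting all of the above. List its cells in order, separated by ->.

The budget equals the shortest possible length, so every move has to be on a shortest route through the required cells.
Route from (1,4): left 2 to (1,2), down 1 to (2,2), right 1 to (2,3), down 1 to (3,3) — 5 moves in all.
Check: all required cells visited; 5 ≤ 5 moves.

(1,4) -> (1,3) -> (1,2) -> (2,2) -> (2,3) -> (3,3)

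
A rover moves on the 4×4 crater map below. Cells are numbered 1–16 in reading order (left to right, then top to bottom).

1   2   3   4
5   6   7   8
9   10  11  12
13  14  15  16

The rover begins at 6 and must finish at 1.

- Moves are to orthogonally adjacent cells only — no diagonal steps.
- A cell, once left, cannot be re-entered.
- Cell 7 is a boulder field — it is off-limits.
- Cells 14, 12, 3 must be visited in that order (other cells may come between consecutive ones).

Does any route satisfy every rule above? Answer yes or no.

One route that works: 6 → 10 → 14 → 15 → 11 → 12 → 8 → 4 → 3 → 2 → 1.

yes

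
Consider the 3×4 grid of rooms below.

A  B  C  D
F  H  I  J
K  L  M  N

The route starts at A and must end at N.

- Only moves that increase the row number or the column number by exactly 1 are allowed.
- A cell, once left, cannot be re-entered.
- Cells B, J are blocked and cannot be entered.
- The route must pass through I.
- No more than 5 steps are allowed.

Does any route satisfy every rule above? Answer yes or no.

One route that works: A → F → H → I → M → N.

yes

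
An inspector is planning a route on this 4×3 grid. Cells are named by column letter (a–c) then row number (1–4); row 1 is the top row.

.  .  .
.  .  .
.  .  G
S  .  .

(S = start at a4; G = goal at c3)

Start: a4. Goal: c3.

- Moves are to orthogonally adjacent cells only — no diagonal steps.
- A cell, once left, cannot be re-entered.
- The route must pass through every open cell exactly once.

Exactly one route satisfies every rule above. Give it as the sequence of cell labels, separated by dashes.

Need to visit all 12 open cells exactly once, starting at a4 and ending at c3.
Cell c4 has only two open neighbours (c3 and b4), so the path must pass straight through it: one of those is the cell it's entered from and the other is where it exits.
Route from a4: up 3 to a1, right 2 to c1, down 1 to c2, left 1 to b2, down 2 to b4, right 1 to c4, up 1 to c3 — 11 moves in all.
Check: all 12 open cells covered.

a4 - a3 - a2 - a1 - b1 - c1 - c2 - b2 - b3 - b4 - c4 - c3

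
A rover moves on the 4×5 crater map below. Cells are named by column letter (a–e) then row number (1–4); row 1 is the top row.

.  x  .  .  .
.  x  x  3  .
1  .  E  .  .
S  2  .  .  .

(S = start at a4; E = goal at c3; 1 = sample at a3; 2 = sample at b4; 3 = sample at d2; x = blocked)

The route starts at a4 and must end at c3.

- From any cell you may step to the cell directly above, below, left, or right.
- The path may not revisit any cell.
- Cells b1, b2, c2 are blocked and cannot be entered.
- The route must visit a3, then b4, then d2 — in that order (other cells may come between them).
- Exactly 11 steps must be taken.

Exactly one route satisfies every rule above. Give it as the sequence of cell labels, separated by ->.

a4 -> a3 -> b3 -> b4 -> c4 -> d4 -> e4 -> e3 -> e2 -> d2 -> d3 -> c3

The waypoints must appear in the order a3, b4, d2, with no cell reused.
Route from a4: up to a3, right to b3, down to b4, 3× right (reaching e4), 2× up (reaching e2), left to d2, down to d3, left to c3 — 11 moves in all.
Check: order respected (1 at step 1, 2 at step 3, 3 at step 9); 11 moves as required.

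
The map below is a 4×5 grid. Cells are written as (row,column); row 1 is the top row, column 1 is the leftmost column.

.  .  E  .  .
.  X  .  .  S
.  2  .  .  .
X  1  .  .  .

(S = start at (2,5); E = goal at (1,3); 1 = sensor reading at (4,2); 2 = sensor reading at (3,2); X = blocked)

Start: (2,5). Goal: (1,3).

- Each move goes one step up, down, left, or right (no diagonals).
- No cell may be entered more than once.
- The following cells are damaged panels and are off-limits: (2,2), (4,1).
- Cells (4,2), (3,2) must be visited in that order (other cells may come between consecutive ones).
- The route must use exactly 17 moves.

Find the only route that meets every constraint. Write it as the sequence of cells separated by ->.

(2,5) -> (1,5) -> (1,4) -> (2,4) -> (2,3) -> (3,3) -> (3,4) -> (3,5) -> (4,5) -> (4,4) -> (4,3) -> (4,2) -> (3,2) -> (3,1) -> (2,1) -> (1,1) -> (1,2) -> (1,3)

The waypoints must appear in the order (4,2), (3,2), with no cell reused.
Route from (2,5): up 1 to (1,5), left 1 to (1,4), down 1 to (2,4), left 1 to (2,3), down 1 to (3,3), right 2 to (3,5), down 1 to (4,5), left 3 to (4,2), up 1 to (3,2), left 1 to (3,1), up 2 to (1,1), right 2 to (1,3) — 17 moves in all.
Check: order respected (1 at step 11, 2 at step 12); 17 moves as required.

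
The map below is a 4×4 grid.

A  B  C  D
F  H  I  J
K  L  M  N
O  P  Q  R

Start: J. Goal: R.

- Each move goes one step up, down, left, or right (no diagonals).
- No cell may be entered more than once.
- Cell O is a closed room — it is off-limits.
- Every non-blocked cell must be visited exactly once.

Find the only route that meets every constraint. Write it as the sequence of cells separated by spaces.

Need to visit all 15 open cells exactly once, starting at J and ending at R.
Route from J: up 1 to D, left 1 to C, down 1 to I, left 1 to H, up 1 to B, left 1 to A, down 2 to K, right 1 to L, down 1 to P, right 1 to Q, up 1 to M, right 1 to N, down 1 to R — 14 moves in all.
Check: all 15 open cells covered.

J D C I H B A F K L P Q M N R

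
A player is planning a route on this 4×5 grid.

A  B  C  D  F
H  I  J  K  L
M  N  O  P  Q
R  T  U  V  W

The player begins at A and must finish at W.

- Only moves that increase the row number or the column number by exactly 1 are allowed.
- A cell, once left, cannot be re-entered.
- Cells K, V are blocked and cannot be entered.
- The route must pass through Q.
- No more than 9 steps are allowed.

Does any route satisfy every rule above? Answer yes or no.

One route that works: A → H → M → N → O → P → Q → W.

yes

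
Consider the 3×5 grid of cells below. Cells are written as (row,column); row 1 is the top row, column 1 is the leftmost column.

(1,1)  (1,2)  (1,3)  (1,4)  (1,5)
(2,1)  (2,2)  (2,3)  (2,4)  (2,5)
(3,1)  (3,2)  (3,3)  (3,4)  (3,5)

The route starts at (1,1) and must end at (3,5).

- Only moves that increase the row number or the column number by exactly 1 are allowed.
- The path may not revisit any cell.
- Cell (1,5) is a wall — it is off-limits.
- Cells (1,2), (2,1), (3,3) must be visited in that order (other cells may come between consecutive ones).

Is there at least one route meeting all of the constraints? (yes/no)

no

(2,1) lies to the left of (1,2), so going from (1,2) to (2,1) would need a leftward move — but moves only go right/down, so (1,2) cannot be visited before (2,1).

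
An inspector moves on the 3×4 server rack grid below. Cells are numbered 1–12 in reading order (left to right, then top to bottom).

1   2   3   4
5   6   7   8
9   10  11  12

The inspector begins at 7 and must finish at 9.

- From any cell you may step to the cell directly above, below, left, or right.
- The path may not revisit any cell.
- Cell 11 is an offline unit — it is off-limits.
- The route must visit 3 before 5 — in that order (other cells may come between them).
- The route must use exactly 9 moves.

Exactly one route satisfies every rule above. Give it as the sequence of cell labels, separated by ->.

7 -> 8 -> 4 -> 3 -> 2 -> 1 -> 5 -> 6 -> 10 -> 9

The waypoints must appear in the order 3, 5, with no cell reused.
Route from 7: right 1 to 8, up 1 to 4, left 3 to 1, down 1 to 5, right 1 to 6, down 1 to 10, left 1 to 9 — 9 moves in all.
Check: order respected (3 at step 3, 5 at step 6); 9 moves as required.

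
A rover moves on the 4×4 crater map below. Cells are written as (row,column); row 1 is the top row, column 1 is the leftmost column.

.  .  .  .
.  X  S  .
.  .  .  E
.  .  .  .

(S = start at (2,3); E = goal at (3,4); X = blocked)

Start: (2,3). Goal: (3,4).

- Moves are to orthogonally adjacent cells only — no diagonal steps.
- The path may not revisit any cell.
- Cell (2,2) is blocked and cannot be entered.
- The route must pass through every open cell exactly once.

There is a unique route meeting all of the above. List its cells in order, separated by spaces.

Need to visit all 15 open cells exactly once, starting at (2,3) and ending at (3,4).
Cell (1,2) has only two open neighbours ((1,1) and (1,3)), so the path must pass straight through it: one of those is the cell it's entered from and the other is where it exits.
Route from (2,3): right 1 to (2,4), up 1 to (1,4), left 3 to (1,1), down 3 to (4,1), right 1 to (4,2), up 1 to (3,2), right 1 to (3,3), down 1 to (4,3), right 1 to (4,4), up 1 to (3,4) — 14 moves in all.
Check: all 15 open cells covered.

(2,3) (2,4) (1,4) (1,3) (1,2) (1,1) (2,1) (3,1) (4,1) (4,2) (3,2) (3,3) (4,3) (4,4) (3,4)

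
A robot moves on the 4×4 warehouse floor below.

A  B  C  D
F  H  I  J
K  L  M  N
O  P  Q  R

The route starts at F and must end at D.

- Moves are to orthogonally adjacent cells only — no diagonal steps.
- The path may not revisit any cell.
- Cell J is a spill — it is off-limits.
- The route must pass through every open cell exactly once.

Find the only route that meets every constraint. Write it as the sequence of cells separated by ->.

Need to visit all 15 open cells exactly once, starting at F and ending at D.
Route from F: up to A, right to B, 2× down (reaching L), left to K, down to O, 3× right (reaching R), up to N, left to M, 2× up (reaching C), right to D — 14 moves in all.
Check: all 15 open cells covered.

F -> A -> B -> H -> L -> K -> O -> P -> Q -> R -> N -> M -> I -> C -> D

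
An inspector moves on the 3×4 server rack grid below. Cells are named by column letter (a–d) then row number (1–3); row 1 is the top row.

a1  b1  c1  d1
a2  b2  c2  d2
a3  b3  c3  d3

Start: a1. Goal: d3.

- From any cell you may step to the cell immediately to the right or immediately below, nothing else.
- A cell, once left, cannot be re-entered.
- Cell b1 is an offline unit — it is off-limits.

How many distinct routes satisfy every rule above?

4

A right/down-only route from a1 to d3 makes exactly 2 down-moves and 3 right-moves in some order.
With no other constraints that would be C(5,2) = 10 routes.
Subtract routes through each blocked cell (inclusion–exclusion for overlaps): − through b1: 6 → 4.
That gives 4 routes.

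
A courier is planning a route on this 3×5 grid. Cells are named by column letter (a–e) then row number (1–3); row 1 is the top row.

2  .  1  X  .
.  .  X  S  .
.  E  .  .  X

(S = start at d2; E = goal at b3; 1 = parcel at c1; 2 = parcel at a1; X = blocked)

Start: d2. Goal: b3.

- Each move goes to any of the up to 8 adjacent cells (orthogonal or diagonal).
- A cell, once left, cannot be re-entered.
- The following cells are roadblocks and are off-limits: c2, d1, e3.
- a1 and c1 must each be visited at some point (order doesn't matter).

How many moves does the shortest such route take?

5

Any route passes through a1 and c1 in some order between d2 and b3. Summing Chebyshev distances along each leg and taking the cheapest ordering (d2 → c1 → a1 → b3) gives a lower bound of 1 + 2 + 2 = 5 moves.
A route of 5 moves achieves this: d2 → c1 → b1 → a1 → a2 → b3.
Since 5 matches the lower bound, it is optimal.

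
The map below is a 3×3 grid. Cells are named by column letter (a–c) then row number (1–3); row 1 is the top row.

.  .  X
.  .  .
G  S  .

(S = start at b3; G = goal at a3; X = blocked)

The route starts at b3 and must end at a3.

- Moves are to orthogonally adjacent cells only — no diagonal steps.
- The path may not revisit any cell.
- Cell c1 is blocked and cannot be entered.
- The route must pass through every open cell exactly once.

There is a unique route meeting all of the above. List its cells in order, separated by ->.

b3 -> c3 -> c2 -> b2 -> b1 -> a1 -> a2 -> a3

Need to visit all 8 open cells exactly once, starting at b3 and ending at a3.
Cell c2 has only two open neighbours (c3 and b2), so the path must pass straight through it: one of those is the cell it's entered from and the other is where it exits.
Route from b3: right 1 to c3, up 1 to c2, left 1 to b2, up 1 to b1, left 1 to a1, down 2 to a3 — 7 moves in all.
Check: all 8 open cells covered.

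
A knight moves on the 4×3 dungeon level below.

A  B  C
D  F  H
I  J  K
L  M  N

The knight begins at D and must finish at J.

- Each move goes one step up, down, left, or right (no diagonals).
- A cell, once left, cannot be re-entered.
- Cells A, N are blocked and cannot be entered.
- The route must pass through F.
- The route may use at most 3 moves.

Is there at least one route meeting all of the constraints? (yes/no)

yes

One route that works: D → F → J.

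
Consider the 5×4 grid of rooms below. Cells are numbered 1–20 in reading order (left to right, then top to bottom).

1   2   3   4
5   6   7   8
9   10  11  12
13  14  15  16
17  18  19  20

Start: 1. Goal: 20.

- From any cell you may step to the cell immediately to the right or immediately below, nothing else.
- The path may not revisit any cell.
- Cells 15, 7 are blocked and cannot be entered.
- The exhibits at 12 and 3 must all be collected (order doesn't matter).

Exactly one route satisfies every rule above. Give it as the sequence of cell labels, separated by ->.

Moves only go right or down, so the column and row indices never decrease.
Route from 1: right 3 to 4, down 4 to 20 — 7 moves in all.
Check: all required cells visited.

1 -> 2 -> 3 -> 4 -> 8 -> 12 -> 16 -> 20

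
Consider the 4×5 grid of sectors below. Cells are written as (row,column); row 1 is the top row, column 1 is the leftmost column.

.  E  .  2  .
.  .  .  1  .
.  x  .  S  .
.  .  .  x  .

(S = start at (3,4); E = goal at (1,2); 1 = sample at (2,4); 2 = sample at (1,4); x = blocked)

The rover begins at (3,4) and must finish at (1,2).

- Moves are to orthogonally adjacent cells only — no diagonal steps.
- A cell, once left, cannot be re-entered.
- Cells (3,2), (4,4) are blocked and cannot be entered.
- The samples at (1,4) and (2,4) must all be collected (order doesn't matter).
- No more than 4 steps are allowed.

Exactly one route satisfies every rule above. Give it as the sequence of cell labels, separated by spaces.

(3,4) (2,4) (1,4) (1,3) (1,2)

The budget equals the shortest possible length, so every move has to be on a shortest route through the required cells.
Route from (3,4): up 2 to (1,4), left 2 to (1,2) — 4 moves in all.
Check: all required cells visited; 4 ≤ 4 moves.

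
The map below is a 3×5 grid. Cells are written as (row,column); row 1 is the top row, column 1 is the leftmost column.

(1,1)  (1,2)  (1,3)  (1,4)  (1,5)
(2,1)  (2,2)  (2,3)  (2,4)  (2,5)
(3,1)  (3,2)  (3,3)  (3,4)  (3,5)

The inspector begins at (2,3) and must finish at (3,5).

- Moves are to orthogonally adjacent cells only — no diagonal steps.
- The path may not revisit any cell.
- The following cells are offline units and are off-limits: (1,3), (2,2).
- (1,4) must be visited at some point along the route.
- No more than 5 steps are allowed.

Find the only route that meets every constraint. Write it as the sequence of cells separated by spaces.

Any route must reach (1,4) and still end at (3,5) within 5 moves, so the order of the required stops is forced.
Route from (2,3): right to (2,4), up to (1,4), right to (1,5), 2× down (reaching (3,5)) — 5 moves in all.
Check: all required cells visited; 5 ≤ 5 moves.

(2,3) (2,4) (1,4) (1,5) (2,5) (3,5)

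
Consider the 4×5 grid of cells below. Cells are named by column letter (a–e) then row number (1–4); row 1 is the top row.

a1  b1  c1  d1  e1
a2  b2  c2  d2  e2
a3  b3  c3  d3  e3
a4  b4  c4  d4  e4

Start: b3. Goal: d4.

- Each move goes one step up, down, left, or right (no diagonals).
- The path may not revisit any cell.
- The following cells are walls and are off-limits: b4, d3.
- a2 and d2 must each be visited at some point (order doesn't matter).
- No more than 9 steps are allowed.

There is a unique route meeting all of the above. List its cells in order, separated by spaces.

The 9-move cap with required stops at a2, d2 leaves no slack for detours.
Route from b3: left to a3, up to a2, 4× right (reaching e2), 2× down (reaching e4), left to d4 — 9 moves in all.
Check: all required cells visited; 9 ≤ 9 moves.

b3 a3 a2 b2 c2 d2 e2 e3 e4 d4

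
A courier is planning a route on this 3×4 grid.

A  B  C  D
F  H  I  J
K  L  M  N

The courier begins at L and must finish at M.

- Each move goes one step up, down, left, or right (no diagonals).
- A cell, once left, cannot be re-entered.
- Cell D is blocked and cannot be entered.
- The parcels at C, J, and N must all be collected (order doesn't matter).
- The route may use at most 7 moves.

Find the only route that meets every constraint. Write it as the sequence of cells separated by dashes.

The budget equals the shortest possible length, so every move has to be on a shortest route through the required cells.
Route from L: up 2 to B, right 1 to C, down 1 to I, right 1 to J, down 1 to N, left 1 to M — 7 moves in all.
Check: all required cells visited; 7 ≤ 7 moves.

L - H - B - C - I - J - N - M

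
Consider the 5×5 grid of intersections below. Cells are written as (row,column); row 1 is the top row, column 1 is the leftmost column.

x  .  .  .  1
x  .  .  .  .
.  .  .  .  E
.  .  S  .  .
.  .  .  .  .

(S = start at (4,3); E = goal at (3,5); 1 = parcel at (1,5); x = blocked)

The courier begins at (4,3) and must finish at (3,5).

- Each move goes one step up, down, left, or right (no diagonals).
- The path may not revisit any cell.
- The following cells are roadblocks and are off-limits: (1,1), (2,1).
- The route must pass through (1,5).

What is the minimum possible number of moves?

Any route passes through (1,5) somewhere between (4,3) and (3,5). Summing Manhattan distances along the two legs ((4,3) → (1,5) → (3,5)) gives a lower bound of 5 + 2 = 7 moves.
A route of 7 moves achieves this: (4,3) → (3,3) → (2,3) → (1,3) → (1,4) → (1,5) → (2,5) → (3,5).
Since 7 matches the lower bound, it is optimal.

7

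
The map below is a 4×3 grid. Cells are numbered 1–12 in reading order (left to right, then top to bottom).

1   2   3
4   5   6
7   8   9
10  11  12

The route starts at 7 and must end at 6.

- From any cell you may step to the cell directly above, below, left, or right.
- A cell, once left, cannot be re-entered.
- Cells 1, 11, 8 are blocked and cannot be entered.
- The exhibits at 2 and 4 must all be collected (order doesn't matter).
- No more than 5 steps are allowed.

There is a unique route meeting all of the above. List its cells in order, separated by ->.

The 5-move cap with required stops at 2, 4 leaves no slack for detours.
Route from 7: up 1 to 4, right 1 to 5, up 1 to 2, right 1 to 3, down 1 to 6 — 5 moves in all.
Check: all required cells visited; 5 ≤ 5 moves.

7 -> 4 -> 5 -> 2 -> 3 -> 6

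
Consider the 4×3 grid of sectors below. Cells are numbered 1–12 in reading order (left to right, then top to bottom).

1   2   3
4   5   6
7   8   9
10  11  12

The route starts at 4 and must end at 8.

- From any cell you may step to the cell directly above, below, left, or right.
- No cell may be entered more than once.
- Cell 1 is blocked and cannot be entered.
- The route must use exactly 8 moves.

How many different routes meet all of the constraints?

Need simple routes of exactly 8 moves from 4 to 8 (Manhattan distance 2, so 3 moves are spent on a detour and 3 undoing it).
Enumerating: 4 7 10 11 12 9 6 5 8 | 4 5 2 3 6 9 12 11 8 | 4 5 6 9 12 11 10 7 8.
That gives 3 routes.

3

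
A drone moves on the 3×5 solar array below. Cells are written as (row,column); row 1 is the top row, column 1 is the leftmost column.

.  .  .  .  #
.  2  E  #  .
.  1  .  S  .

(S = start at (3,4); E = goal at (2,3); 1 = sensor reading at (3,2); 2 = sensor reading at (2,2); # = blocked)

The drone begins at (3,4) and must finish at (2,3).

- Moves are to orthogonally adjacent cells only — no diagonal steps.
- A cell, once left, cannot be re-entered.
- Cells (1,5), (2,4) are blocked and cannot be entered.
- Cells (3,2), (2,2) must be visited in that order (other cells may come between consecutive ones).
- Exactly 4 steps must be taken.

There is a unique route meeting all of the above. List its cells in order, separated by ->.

The waypoints must appear in the order (3,2), (2,2), with no cell reused.
Route from (3,4): 2× left (reaching (3,2)), up to (2,2), right to (2,3) — 4 moves in all.
Check: order respected (1 at step 2, 2 at step 3); 4 moves as required.

(3,4) -> (3,3) -> (3,2) -> (2,2) -> (2,3)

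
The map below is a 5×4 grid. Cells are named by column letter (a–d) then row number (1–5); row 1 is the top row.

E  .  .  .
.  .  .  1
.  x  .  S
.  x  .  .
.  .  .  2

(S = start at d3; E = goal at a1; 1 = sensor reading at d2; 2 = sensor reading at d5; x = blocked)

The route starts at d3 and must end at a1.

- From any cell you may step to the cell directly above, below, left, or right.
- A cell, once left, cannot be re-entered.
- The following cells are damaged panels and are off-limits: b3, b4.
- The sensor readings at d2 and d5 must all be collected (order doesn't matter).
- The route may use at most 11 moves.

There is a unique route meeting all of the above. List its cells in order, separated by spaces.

d3 d4 d5 c5 c4 c3 c2 d2 d1 c1 b1 a1

Any route must reach d2 and d5 and still end at a1 within 11 moves, so the order of the required stops is forced.
Route from d3: down 2 to d5, left 1 to c5, up 3 to c2, right 1 to d2, up 1 to d1, left 3 to a1 — 11 moves in all.
Check: all required cells visited; 11 ≤ 11 moves.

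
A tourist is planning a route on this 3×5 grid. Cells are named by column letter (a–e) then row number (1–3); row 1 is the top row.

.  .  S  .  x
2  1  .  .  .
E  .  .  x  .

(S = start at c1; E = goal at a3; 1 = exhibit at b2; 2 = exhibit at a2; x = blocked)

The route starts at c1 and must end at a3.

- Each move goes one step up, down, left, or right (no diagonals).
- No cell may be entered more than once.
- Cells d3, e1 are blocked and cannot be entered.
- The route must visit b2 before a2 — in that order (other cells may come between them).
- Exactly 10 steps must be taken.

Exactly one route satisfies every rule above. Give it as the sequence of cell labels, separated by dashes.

c1 - d1 - d2 - c2 - c3 - b3 - b2 - b1 - a1 - a2 - a3

The waypoints must appear in the order b2, a2, with no cell reused.
Route from c1: right to d1, down to d2, left to c2, down to c3, left to b3, 2× up (reaching b1), left to a1, 2× down (reaching a3) — 10 moves in all.
Check: order respected (1 at step 6, 2 at step 9); 10 moves as required.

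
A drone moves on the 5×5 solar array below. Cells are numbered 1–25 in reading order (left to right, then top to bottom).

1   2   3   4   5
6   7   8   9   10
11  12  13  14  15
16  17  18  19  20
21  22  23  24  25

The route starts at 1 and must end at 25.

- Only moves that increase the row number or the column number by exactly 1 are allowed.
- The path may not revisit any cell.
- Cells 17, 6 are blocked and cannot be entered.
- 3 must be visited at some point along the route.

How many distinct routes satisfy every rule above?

A right/down-only route from 1 to 25 makes exactly 4 down-moves and 4 right-moves in some order.
With no other constraints that would be C(8,4) = 70 routes.
Split at 3 and multiply the segment counts (each segment already excludes blocked cells): 1→3: 1; 3→25: 15; product = 15.
That gives 15 routes.

15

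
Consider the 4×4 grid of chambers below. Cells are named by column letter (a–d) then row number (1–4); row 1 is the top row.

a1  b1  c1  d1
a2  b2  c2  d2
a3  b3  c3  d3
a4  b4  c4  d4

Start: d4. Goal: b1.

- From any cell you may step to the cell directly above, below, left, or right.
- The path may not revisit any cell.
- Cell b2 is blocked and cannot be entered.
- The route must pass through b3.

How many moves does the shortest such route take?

Any route passes through b3 somewhere between d4 and b1. Summing Manhattan distances along the two legs (d4 → b3 → b1) gives a lower bound of 3 + 2 = 5 moves.
That bound ignores the blocked cells. Measuring each leg by the fewest moves that actually steer around them (d4→b3: 3; b3→b1: 4) raises the lower bound to 7.
A route of 7 moves exists: d4 → d3 → c3 → b3 → a3 → a2 → a1 → b1.
Since 7 matches that lower bound, it is optimal.

7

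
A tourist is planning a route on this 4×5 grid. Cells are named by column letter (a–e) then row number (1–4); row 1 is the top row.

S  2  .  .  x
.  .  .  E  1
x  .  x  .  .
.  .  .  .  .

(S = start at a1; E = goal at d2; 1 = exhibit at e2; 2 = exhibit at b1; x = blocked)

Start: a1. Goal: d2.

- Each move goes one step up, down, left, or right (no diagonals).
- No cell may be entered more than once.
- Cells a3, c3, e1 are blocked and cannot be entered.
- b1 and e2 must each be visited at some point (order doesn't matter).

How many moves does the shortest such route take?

Any route passes through b1 and e2 in some order between a1 and d2. Summing Manhattan distances along each leg and taking the cheapest ordering (a1 → b1 → e2 → d2) gives a lower bound of 1 + 4 + 1 = 6 moves.
The shortest route satisfying every rule uses 10 moves: a1 → b1 → b2 → b3 → b4 → c4 → d4 → d3 → e3 → e2 → d2.
The no-revisit rule (legs can't share cells) pushes the minimum above the 6-move bound; an exhaustive check rules out every length from 6 to 9 (on a 4-connected grid the length of any start-to-goal walk has the same parity as the Manhattan bound, so only lengths 6, 8, 10, … need checking), leaving 10 as the minimum.

10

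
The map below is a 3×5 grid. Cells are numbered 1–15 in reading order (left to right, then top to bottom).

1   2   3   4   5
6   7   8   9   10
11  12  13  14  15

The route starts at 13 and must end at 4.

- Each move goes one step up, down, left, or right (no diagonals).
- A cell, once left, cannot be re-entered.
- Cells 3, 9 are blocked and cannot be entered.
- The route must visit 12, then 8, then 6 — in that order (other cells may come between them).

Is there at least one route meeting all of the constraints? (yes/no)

no

Every way from 12 onward to 4 runs back through 13, which the route has already used — so it cannot be completed without a revisit.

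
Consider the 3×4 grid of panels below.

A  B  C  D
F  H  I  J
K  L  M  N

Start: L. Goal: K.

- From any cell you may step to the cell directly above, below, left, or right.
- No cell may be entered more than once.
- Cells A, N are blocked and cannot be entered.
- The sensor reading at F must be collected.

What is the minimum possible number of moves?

Any route passes through F somewhere between L and K. Summing Manhattan distances along the two legs (L → F → K) gives a lower bound of 2 + 1 = 3 moves.
A route of 3 moves achieves this: L → H → F → K.
Since 3 matches the lower bound, it is optimal.

3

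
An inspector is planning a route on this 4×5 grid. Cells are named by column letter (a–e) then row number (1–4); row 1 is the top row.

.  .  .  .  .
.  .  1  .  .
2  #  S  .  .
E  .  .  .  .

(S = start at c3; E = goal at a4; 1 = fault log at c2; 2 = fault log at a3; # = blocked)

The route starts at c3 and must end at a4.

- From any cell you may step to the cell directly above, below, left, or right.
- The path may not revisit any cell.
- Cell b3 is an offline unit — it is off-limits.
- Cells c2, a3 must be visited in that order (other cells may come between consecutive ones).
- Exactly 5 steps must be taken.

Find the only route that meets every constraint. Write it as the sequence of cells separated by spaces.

c3 c2 b2 a2 a3 a4

The waypoints must appear in the order c2, a3, with no cell reused.
Route from c3: up 1 to c2, left 2 to a2, down 2 to a4 — 5 moves in all.
Check: order respected (1 at step 1, 2 at step 4); 5 moves as required.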